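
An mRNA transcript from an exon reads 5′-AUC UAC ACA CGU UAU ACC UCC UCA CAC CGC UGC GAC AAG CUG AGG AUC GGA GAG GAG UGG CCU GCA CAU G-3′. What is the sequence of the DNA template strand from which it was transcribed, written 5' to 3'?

5'-CATGTGCAGGCCACTCCTCTCCGATCCTCAGCTTGTCGCAGCGGTGTGAGGAGGTATAACGTGTGTAGAT-3'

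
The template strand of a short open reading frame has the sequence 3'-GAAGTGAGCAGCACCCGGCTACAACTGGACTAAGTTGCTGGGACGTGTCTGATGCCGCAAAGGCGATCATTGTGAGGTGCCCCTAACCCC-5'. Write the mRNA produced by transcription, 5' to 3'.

5'-CUUCACUCGUCGUGGGCCGAUGUUGACCUGAUUCAACGACCCUGCACAGACUACGGCGUUUCCGCUAGUAACACUCCACGGGGAUUGGGG-3'

Reading the template 3'→5' as shown, RNA polymerase pairs each base (A→U, T→A, G↔C) to build mRNA 5'→3' directly.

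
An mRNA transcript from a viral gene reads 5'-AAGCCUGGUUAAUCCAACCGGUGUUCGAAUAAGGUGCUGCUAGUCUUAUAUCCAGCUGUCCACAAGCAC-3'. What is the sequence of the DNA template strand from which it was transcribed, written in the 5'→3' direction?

5'-GTGCTTGTGGACAGCTGGATATAAGACTAGCAGCACCTTATTCGAACACCGGTTGGATTAACCAGGCTT-3'

Replace U with T to get the coding DNA strand: AAGCCTGGTTAATCCAACCGGTGTTCGAATAAGGTGCTGCTAGTCTTATATCCAGCTGTCCACAAGCAC. The template strand is its reverse complement (complement TTCGGACCAATTAGGTTGGCCACAAGCTTATTCCACGACGATCAGAATATAGGTCGACAGGTGTTCGTG, then reverse).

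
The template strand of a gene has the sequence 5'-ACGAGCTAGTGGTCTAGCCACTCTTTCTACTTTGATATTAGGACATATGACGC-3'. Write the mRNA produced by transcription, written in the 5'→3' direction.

The mRNA has the sequence of the coding strand (reverse complement of the template) with T→U. Reverse complement of ACGAGCTAGTGGTCTAGCCACTCTTTCTACTTTGATATTAGGACATATGACGC is GCGTCATATGTCCTAATATCAAAGTAGAAAGAGTGGCTAGACCACTAGCTCGT; then T→U.

5'-GCGUCAUAUGUCCUAAUAUCAAAGUAGAAAGAGUGGCUAGACCACUAGCUCGU-3'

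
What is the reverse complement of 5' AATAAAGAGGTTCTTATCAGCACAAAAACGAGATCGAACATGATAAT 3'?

Complement each base (A↔T, G↔C): TTATTTCTCCAAGAATAGTCGTGTTTTTGCTCTAGCTTGTACTATTA. Then reverse.

5'-ATTATCATGTTCGATCTCGTTTTTGTGCTGATAAGAACCTCTTTATT-3'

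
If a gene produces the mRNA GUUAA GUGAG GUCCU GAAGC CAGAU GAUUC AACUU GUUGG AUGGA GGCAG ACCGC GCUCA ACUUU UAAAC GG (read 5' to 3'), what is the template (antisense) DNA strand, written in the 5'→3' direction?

5'-CCGTTTAAAAGTTGAGCGCGGTCTGCCTCCATCCAACAAGTTGAATCATCTGGCTTCAGGACCTCACTTAAC-3'

Replace U with T to get the coding DNA strand: GTTAAGTGAGGTCCTGAAGCCAGATGATTCAACTTGTTGGATGGAGGCAGACCGCGCTCAACTTTTAAACGG. The template strand is its reverse complement (complement CAATTCACTCCAGGACTTCGGTCTACTAAGTTGAACAACCTACCTCCGTCTGGCGCGAGTTGAAAATTTGCC, then reverse).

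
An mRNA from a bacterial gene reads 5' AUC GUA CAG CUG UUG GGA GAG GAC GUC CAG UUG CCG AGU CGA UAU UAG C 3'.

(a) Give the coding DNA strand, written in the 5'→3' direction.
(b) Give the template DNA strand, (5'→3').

(a) The coding strand matches the mRNA with U→T.
(b) The template strand is the reverse complement of the coding strand.

(a) 5′-ATCGTACAGCTGTTGGGAGAGGACGTCCAGTTGCCGAGTCGATATTAGC-3′
(b) 5′-GCTAATATCGACTCGGCAACTGGACGTCCTCTCCCAACAGCTGTACGAT-3′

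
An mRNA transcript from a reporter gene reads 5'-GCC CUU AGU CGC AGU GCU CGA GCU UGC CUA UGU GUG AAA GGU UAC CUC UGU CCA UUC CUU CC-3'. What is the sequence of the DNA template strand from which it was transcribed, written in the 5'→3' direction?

Replace U with T to get the coding DNA strand: GCCCTTAGTCGCAGTGCTCGAGCTTGCCTATGTGTGAAAGGTTACCTCTGTCCATTCCTTCC. The template strand is its reverse complement (complement CGGGAATCAGCGTCACGAGCTCGAACGGATACACACTTTCCAATGGAGACAGGTAAGGAAGG, then reverse).

5'-GGAAGGAATGGACAGAGGTAACCTTTCACACATAGGCAAGCTCGAGCACTGCGACTAAGGGC-3'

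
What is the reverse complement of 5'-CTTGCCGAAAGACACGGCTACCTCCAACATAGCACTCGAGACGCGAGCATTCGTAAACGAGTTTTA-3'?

Reading the sequence 3'→5' and pairing each base (A↔T, G↔C) gives the reverse complement directly.

5'-TAAAACTCGTTTACGAATGCTCGCGTCTCGAGTGCTATGTTGGAGGTAGCCGTGTCTTTCGGCAAG-3'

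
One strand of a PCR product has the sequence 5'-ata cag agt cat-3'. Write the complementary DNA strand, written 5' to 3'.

5'-ATGACTCTGTAT-3'

The complement of ATACAGAGTCAT is TATGTCTCAGTA (A↔T, G↔C). DNA strands are antiparallel, so the complementary strand runs 3'→5'; reversing gives the 5'→3' form.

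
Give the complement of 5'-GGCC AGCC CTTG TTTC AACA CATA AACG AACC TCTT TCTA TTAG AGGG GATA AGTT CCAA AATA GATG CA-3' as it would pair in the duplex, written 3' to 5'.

Base-pairing A↔T, G↔C gives the complement. The complementary strand is antiparallel, so paired with a 5'→3' strand it runs 3'→5'.

3'-CCGGTCGGGAACAAAGTTGTGTATTTGCTTGGAGAAAGATAATCTCCCCTATTCAAGGTTTTATCTACGT-5'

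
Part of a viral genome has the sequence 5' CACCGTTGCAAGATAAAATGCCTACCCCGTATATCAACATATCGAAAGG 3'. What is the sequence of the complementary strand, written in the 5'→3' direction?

The complement of CACCGTTGCAAGATAAAATGCCTACCCCGTATATCAACATATCGAAAGG is GTGGCAACGTTCTATTTTACGGATGGGGCATATAGTTGTATAGCTTTCC (A↔T, G↔C). DNA strands are antiparallel, so the complementary strand runs 3'→5'; reversing gives the 5'→3' form.

5'-CCTTTCGATATGTTGATATACGGGGTAGGCATTTTATCTTGCAACGGTG-3'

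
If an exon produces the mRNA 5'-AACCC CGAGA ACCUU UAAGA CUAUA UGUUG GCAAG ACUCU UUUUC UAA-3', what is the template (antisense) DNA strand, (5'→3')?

5'-TTAGAAAAAGAGTCTTGCCAACATATAGTCTTAAAGGTTCTCGGGGTT-3'

Replace U with T to get the coding DNA strand: AACCCCGAGAACCTTTAAGACTATATGTTGGCAAGACTCTTTTTCTAA. The template strand is its reverse complement (complement TTGGGGCTCTTGGAAATTCTGATATACAACCGTTCTGAGAAAAAGATT, then reverse).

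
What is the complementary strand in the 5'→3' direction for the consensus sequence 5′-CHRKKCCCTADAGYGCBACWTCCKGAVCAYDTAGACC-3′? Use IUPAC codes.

5'-GGTCTAHRTGBTCMGGAWGTVGCRCTHTAGGGMMYDG-3'

Standard pairs A↔T, G↔C; ambiguity codes pair R↔Y, K↔M, W↔W, B↔V, D↔H. Complement (GDYMMGGGATHTCRCGVTGWAGGMCTBGTRHATCTGG), then reverse for 5'→3'.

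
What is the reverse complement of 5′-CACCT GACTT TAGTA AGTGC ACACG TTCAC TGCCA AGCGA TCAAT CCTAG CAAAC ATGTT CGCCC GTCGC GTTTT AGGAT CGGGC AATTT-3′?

Complement each base (A↔T, G↔C): GTGGACTGAAATCATTCACGTGTGCAAGTGACGGTTCGCTAGTTAGGATCGTTTGTACAAGCGGGCAGCGCAAAATCCTAGCCCGTTAAA. Then reverse.

5'-AAATTGCCCGATCCTAAAACGCGACGGGCGAACATGTTTGCTAGGATTGATCGCTTGGCAGTGAACGTGTGCACTTACTAAAGTCAGGTG-3'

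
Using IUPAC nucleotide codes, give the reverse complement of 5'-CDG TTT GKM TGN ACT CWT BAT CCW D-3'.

Standard pairs A↔T, G↔C; ambiguity codes pair M↔K, W↔W, B↔V, D↔H, N↔N. Complement (GHCAAACMKACNTGAGWAVTAGGWH), then reverse for 5'→3'.

5′-HWGGATVAWGAGTNCAKMCAAACHG-3′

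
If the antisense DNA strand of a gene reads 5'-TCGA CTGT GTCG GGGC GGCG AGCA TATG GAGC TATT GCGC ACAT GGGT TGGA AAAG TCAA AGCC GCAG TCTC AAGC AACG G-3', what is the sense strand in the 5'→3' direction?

The coding strand is complementary and antiparallel to the template: take the complement (A↔T, G↔C) and reverse.

5'-CCGTTGCTTGAGACTGCGGCTTTGACTTTTCCAACCCATGTGCGCAATAGCTCCATATGCTCGCCGCCCCGACACAGTCGA-3'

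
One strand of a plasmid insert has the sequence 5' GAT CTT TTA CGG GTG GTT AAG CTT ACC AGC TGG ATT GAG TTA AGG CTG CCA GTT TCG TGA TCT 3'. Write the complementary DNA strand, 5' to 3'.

The complement of GATCTTTTACGGGTGGTTAAGCTTACCAGCTGGATTGAGTTAAGGCTGCCAGTTTCGTGATCT is CTAGAAAATGCCCACCAATTCGAATGGTCGACCTAACTCAATTCCGACGGTCAAAGCACTAGA (A↔T, G↔C). DNA strands are antiparallel, so the complementary strand runs 3'→5'; reversing gives the 5'→3' form.

5'-AGATCACGAAACTGGCAGCCTTAACTCAATCCAGCTGGTAAGCTTAACCACCCGTAAAAGATC-3'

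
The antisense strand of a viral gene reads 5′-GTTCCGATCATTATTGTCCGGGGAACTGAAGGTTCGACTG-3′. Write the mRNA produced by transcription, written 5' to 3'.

5'-CAGUCGAACCUUCAGUUCCCCGGACAAUAAUGAUCGGAAC-3'

The mRNA has the sequence of the coding strand (reverse complement of the template) with T→U. Reverse complement of GTTCCGATCATTATTGTCCGGGGAACTGAAGGTTCGACTG is CAGTCGAACCTTCAGTTCCCCGGACAATAATGATCGGAAC; then T→U.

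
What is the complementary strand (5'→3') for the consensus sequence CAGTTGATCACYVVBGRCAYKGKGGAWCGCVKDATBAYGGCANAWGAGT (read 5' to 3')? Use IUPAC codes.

Standard pairs A↔T, G↔C; ambiguity codes pair R↔Y, K↔M, W↔W, B↔V, D↔H, N↔N. Complement (GTCAACTAGTGRBBVCYGTRMCMCCTWGCGBMHTAVTRCCGTNTWCTCA), then reverse for 5'→3'.

5'-ACTCWTNTGCCRTVATHMBGCGWTCCMCMRTGYCVBBRGTGATCAACTG-3'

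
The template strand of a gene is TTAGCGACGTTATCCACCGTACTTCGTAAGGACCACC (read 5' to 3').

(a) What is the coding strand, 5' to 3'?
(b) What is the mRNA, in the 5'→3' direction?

(a) The coding strand is the reverse complement of the template: complement AATCGCTGCAATAGGTGGCATGAAGCATTCCTGGTGG, then reverse.
(b) mRNA has the coding-strand sequence with T→U.

(a) 5'-GGTGGTCCTTACGAAGTACGGTGGATAACGTCGCTAA-3'
(b) 5'-GGUGGUCCUUACGAAGUACGGUGGAUAACGUCGCUAA-3'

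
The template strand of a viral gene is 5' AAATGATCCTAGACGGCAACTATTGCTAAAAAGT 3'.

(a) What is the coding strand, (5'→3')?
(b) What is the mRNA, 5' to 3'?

(a) 5'-ACTTTTTAGCAATAGTTGCCGTCTAGGATCATTT-3'
(b) 5'-ACUUUUUAGCAAUAGUUGCCGUCUAGGAUCAUUU-3'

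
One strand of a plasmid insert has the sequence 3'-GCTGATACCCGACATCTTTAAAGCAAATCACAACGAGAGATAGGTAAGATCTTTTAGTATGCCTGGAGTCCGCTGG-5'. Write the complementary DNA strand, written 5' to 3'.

The strand is given 3'→5', so its complement runs 5'→3' in the same left-to-right order: pair each base A↔T, G↔C.

5'-CGACTATGGGCTGTAGAAATTTCGTTTAGTGTTGCTCTCTATCCATTCTAGAAAATCATACGGACCTCAGGCGACC-3'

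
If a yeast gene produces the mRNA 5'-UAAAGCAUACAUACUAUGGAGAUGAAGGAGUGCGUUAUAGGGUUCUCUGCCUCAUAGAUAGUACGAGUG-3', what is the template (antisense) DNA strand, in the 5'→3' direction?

Replace U with T to get the coding DNA strand: TAAAGCATACATACTATGGAGATGAAGGAGTGCGTTATAGGGTTCTCTGCCTCATAGATAGTACGAGTG. The template strand is its reverse complement (complement ATTTCGTATGTATGATACCTCTACTTCCTCACGCAATATCCCAAGAGACGGAGTATCTATCATGCTCAC, then reverse).

5'-CACTCGTACTATCTATGAGGCAGAGAACCCTATAACGCACTCCTTCATCTCCATAGTATGTATGCTTTA-3'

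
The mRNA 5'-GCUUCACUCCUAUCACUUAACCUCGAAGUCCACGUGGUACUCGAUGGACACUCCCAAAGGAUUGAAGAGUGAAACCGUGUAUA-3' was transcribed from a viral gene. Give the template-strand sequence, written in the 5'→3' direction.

Replace U with T to get the coding DNA strand: GCTTCACTCCTATCACTTAACCTCGAAGTCCACGTGGTACTCGATGGACACTCCCAAAGGATTGAAGAGTGAAACCGTGTATA. The template strand is its reverse complement (complement CGAAGTGAGGATAGTGAATTGGAGCTTCAGGTGCACCATGAGCTACCTGTGAGGGTTTCCTAACTTCTCACTTTGGCACATAT, then reverse).

5′-TATACACGGTTTCACTCTTCAATCCTTTGGGAGTGTCCATCGAGTACCACGTGGACTTCGAGGTTAAGTGATAGGAGTGAAGC-3′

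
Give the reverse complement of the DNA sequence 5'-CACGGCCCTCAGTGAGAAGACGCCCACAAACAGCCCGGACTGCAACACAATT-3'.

Reading the sequence 3'→5' and pairing each base (A↔T, G↔C) gives the reverse complement directly.

5'-AATTGTGTTGCAGTCCGGGCTGTTTGTGGGCGTCTTCTCACTGAGGGCCGTG-3'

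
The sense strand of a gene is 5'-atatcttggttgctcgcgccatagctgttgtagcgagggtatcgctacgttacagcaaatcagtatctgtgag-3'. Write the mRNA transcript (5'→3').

5′-AUAUCUUGGUUGCUCGCGCCAUAGCUGUUGUAGCGAGGGUAUCGCUACGUUACAGCAAAUCAGUAUCUGUGAG-3′

The mRNA is synthesized from the template strand, so it matches the coding strand with T replaced by U.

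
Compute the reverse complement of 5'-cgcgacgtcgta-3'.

Complement each base (A↔T, G↔C): GCGCTGCAGCAT. Then reverse.

5′-TACGACGTCGCG-3′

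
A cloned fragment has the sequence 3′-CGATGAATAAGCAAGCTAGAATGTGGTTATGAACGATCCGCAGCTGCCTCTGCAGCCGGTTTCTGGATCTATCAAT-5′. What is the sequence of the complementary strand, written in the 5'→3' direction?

The strand is given 3'→5', so its complement runs 5'→3' in the same left-to-right order: pair each base A↔T, G↔C.

5'-GCTACTTATTCGTTCGATCTTACACCAATACTTGCTAGGCGTCGACGGAGACGTCGGCCAAAGACCTAGATAGTTA-3'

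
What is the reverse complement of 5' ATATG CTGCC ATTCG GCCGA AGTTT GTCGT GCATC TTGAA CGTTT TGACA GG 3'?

Reading the sequence 3'→5' and pairing each base (A↔T, G↔C) gives the reverse complement directly.

5'-CCTGTCAAAACGTTCAAGATGCACGACAAACTTCGGCCGAATGGCAGCATAT-3'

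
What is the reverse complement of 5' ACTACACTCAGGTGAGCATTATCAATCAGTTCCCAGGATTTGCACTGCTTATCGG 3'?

5'-CCGATAAGCAGTGCAAATCCTGGGAACTGATTGATAATGCTCACCTGAGTGTAGT-3'

Reading the sequence 3'→5' and pairing each base (A↔T, G↔C) gives the reverse complement directly.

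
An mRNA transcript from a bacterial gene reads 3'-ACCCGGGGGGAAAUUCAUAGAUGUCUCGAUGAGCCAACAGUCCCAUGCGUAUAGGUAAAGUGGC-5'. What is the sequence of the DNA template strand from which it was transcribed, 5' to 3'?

Written 5'→3' the mRNA is CGGUGAAAUGGAUAUGCGUACCCUGACAACCGAGUAGCUCUGUAGAUACUUAAAGGGGGGCCCA, so the coding DNA strand is CGGTGAAATGGATATGCGTACCCTGACAACCGAGTAGCTCTGTAGATACTTAAAGGGGGGCCCA. The template is its reverse complement.

5'-TGGGCCCCCCTTTAAGTATCTACAGAGCTACTCGGTTGTCAGGGTACGCATATCCATTTCACCG-3'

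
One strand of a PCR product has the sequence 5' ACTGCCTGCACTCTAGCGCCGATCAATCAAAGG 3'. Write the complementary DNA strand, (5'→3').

5′-CCTTTGATTGATCGGCGCTAGAGTGCAGGCAGT-3′

The complement of ACTGCCTGCACTCTAGCGCCGATCAATCAAAGG is TGACGGACGTGAGATCGCGGCTAGTTAGTTTCC (A↔T, G↔C). DNA strands are antiparallel, so the complementary strand runs 3'→5'; reversing gives the 5'→3' form.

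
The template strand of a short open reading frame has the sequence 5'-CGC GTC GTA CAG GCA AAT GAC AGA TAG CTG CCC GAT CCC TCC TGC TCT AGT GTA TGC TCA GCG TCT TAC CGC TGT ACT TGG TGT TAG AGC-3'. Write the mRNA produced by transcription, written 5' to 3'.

5'-GCUCUAACACCAAGUACAGCGGUAAGACGCUGAGCAUACACUAGAGCAGGAGGGAUCGGGCAGCUAUCUGUCAUUUGCCUGUACGACGCG-3'

RNA polymerase reads the template 3'→5' and synthesizes mRNA 5'→3' by base-pairing (A→U, T→A, G↔C). The complement of the template is GCGCAGCATGTCCGTTTACTGTCTATCGACGGGCTAGGGAGGACGAGATCACATACGAGTCGCAGAATGGCGACATGAACCACAATCTCG; antiparallel, so 5'→3' the coding strand is GCTCTAACACCAAGTACAGCGGTAAGACGCTGAGCATACACTAGAGCAGGAGGGATCGGGCAGCTATCTGTCATTTGCCTGTACGACGCG. Replace T with U for the mRNA.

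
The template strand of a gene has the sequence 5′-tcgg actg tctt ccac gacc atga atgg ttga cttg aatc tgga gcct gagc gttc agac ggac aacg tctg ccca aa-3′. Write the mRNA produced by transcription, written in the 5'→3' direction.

5'-UUUGGGCAGACGUUGUCCGUCUGAACGCUCAGGCUCCAGAUUCAAGUCAACCAUUCAUGGUCGUGGAAGACAGUCCGA-3'

The mRNA has the sequence of the coding strand (reverse complement of the template) with T→U. Reverse complement of TCGGACTGTCTTCCACGACCATGAATGGTTGACTTGAATCTGGAGCCTGAGCGTTCAGACGGACAACGTCTGCCCAAA is TTTGGGCAGACGTTGTCCGTCTGAACGCTCAGGCTCCAGATTCAAGTCAACCATTCATGGTCGTGGAAGACAGTCCGA; then T→U.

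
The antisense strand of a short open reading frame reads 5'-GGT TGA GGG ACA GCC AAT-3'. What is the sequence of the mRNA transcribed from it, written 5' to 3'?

5′-AUUGGCUGUCCCUCAACC-3′

The mRNA has the sequence of the coding strand (reverse complement of the template) with T→U. Reverse complement of GGTTGAGGGACAGCCAAT is ATTGGCTGTCCCTCAACC; then T→U.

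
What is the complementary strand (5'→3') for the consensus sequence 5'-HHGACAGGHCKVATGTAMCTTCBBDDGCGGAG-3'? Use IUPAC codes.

Standard pairs A↔T, G↔C; ambiguity codes pair M↔K, B↔V, D↔H. Complement (DDCTGTCCDGMBTACATKGAAGVVHHCGCCTC), then reverse for 5'→3'.

5'-CTCCGCHHVVGAAGKTACATBMGDCCTGTCDD-3'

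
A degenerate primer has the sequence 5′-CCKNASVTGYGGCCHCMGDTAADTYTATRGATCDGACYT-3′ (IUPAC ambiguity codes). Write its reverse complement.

5'-ARGTCHGATCYATARAHTTAHCKGDGGCCRCABSTNMGG-3'

Standard pairs A↔T, G↔C; ambiguity codes pair R↔Y, M↔K, S↔S, D↔H, V↔B, N↔N. Complement (GGMNTSBACRCCGGDGKCHATTHARATAYCTAGHCTGRA), then reverse for 5'→3'.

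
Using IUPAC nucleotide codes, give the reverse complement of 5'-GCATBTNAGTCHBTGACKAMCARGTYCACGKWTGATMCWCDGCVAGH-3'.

5'-DCTBGCHGWGKATCAWMCGTGRACYTGKTMGTCAVDGACTNAVATGC-3'

Standard pairs A↔T, G↔C; ambiguity codes pair R↔Y, M↔K, W↔W, B↔V, D↔H, N↔N. Complement (CGTAVANTCAGDVACTGMTKGTYCARGTGCMWACTAKGWGHCGBTCD), then reverse for 5'→3'.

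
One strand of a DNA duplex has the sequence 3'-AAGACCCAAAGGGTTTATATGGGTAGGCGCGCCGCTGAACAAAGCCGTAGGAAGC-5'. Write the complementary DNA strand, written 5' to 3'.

5'-TTCTGGGTTTCCCAAATATACCCATCCGCGCGGCGACTTGTTTCGGCATCCTTCG-3'

The strand is given 3'→5', so its complement runs 5'→3' in the same left-to-right order: pair each base A↔T, G↔C.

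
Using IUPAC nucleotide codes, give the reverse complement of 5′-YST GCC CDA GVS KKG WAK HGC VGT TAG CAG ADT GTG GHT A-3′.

Standard pairs A↔T, G↔C; ambiguity codes pair Y↔R, K↔M, W↔W, S↔S, D↔H, V↔B. Complement (RSACGGGHTCBSMMCWTMDCGBCAATCGTCTHACACCDAT), then reverse for 5'→3'.

5'-TADCCACAHTCTGCTAACBGCDMTWCMMSBCTHGGGCASR-3'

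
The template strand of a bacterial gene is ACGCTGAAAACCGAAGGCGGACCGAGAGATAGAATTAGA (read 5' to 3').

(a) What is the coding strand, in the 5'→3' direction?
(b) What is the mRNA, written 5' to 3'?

(a) 5'-TCTAATTCTATCTCTCGGTCCGCCTTCGGTTTTCAGCGT-3'
(b) 5'-UCUAAUUCUAUCUCUCGGUCCGCCUUCGGUUUUCAGCGU-3'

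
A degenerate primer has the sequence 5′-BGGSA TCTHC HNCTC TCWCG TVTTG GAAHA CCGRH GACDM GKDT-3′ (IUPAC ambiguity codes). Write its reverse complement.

Standard pairs A↔T, G↔C; ambiguity codes pair R↔Y, M↔K, W↔W, S↔S, B↔V, D↔H, N↔N. Complement (VCCSTAGADGDNGAGAGWGCABAACCTTDTGGCYDCTGHKCMHA), then reverse for 5'→3'.

5'-AHMCKHGTCDYCGGTDTTCCAABACGWGAGAGNDGDAGATSCCV-3'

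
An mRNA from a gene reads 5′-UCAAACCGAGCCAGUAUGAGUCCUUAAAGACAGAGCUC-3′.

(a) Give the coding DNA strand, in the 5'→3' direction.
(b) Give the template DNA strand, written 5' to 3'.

(a) 5′-TCAAACCGAGCCAGTATGAGTCCTTAAAGACAGAGCTC-3′
(b) 5'-GAGCTCTGTCTTTAAGGACTCATACTGGCTCGGTTTGA-3'

(a) The coding strand matches the mRNA with U→T.
(b) The template strand is the reverse complement of the coding strand.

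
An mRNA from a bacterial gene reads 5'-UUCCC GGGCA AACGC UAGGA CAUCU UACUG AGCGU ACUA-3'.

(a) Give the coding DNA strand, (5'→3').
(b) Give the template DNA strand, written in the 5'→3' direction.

(a) The coding strand matches the mRNA with U→T.
(b) The template strand is the reverse complement of the coding strand.

(a) 5'-TTCCCGGGCAAACGCTAGGACATCTTACTGAGCGTACTA-3'
(b) 5'-TAGTACGCTCAGTAAGATGTCCTAGCGTTTGCCCGGGAA-3'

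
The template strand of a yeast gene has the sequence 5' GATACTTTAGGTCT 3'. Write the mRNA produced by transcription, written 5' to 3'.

RNA polymerase reads the template 3'→5' and synthesizes mRNA 5'→3' by base-pairing (A→U, T→A, G↔C). The complement of the template is CTATGAAATCCAGA; antiparallel, so 5'→3' the coding strand is AGACCTAAAGTATC. Replace T with U for the mRNA.

5'-AGACCUAAAGUAUC-3'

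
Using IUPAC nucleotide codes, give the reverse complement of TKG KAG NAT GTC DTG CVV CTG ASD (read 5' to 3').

5'-HSTCAGBBGCAHGACATNCTMCMA-3'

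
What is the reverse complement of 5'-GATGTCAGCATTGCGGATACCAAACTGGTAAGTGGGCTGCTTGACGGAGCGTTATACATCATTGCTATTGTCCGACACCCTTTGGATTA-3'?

Reading the sequence 3'→5' and pairing each base (A↔T, G↔C) gives the reverse complement directly.

5'-TAATCCAAAGGGTGTCGGACAATAGCAATGATGTATAACGCTCCGTCAAGCAGCCCACTTACCAGTTTGGTATCCGCAATGCTGACATC-3'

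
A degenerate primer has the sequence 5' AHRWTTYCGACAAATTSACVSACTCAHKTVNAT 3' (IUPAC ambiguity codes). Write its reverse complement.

Standard pairs A↔T, G↔C; ambiguity codes pair R↔Y, K↔M, W↔W, S↔S, H↔D, V↔B, N↔N. Complement (TDYWAARGCTGTTTAASTGBSTGAGTDMABNTA), then reverse for 5'→3'.

5'-ATNBAMDTGAGTSBGTSAATTTGTCGRAAWYDT-3'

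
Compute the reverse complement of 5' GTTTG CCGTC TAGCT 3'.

5'-AGCTAGACGGCAAAC-3'

Complement each base (A↔T, G↔C): CAAACGGCAGATCGA. Then reverse.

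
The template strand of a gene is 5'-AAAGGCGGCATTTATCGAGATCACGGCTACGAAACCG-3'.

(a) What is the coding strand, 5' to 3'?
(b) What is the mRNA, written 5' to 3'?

(a) The coding strand is the reverse complement of the template: complement TTTCCGCCGTAAATAGCTCTAGTGCCGATGCTTTGGC, then reverse.
(b) mRNA has the coding-strand sequence with T→U.

(a) 5'-CGGTTTCGTAGCCGTGATCTCGATAAATGCCGCCTTT-3'
(b) 5′-CGGUUUCGUAGCCGUGAUCUCGAUAAAUGCCGCCUUU-3′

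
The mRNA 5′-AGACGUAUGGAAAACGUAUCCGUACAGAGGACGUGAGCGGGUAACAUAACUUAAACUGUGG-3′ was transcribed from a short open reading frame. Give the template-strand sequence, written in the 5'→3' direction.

Replace U with T to get the coding DNA strand: AGACGTATGGAAAACGTATCCGTACAGAGGACGTGAGCGGGTAACATAACTTAAACTGTGG. The template strand is its reverse complement (complement TCTGCATACCTTTTGCATAGGCATGTCTCCTGCACTCGCCCATTGTATTGAATTTGACACC, then reverse).

5'-CCACAGTTTAAGTTATGTTACCCGCTCACGTCCTCTGTACGGATACGTTTTCCATACGTCT-3'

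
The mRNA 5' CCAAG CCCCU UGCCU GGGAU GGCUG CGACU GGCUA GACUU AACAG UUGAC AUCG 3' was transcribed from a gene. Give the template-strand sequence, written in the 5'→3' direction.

5′-CGATGTCAACTGTTAAGTCTAGCCAGTCGCAGCCATCCCAGGCAAGGGGCTTGG-3′

Replace U with T to get the coding DNA strand: CCAAGCCCCTTGCCTGGGATGGCTGCGACTGGCTAGACTTAACAGTTGACATCG. The template strand is its reverse complement (complement GGTTCGGGGAACGGACCCTACCGACGCTGACCGATCTGAATTGTCAACTGTAGC, then reverse).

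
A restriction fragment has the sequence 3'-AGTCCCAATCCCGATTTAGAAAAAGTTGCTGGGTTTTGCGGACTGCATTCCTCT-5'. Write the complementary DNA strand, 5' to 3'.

The strand is given 3'→5', so its complement runs 5'→3' in the same left-to-right order: pair each base A↔T, G↔C.

5'-TCAGGGTTAGGGCTAAATCTTTTTCAACGACCCAAAACGCCTGACGTAAGGAGA-3'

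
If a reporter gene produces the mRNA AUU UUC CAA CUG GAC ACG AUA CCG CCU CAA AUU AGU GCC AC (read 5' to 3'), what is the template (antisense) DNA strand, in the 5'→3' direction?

5′-GTGGCACTAATTTGAGGCGGTATCGTGTCCAGTTGGAAAAT-3′

Replace U with T to get the coding DNA strand: ATTTTCCAACTGGACACGATACCGCCTCAAATTAGTGCCAC. The template strand is its reverse complement (complement TAAAAGGTTGACCTGTGCTATGGCGGAGTTTAATCACGGTG, then reverse).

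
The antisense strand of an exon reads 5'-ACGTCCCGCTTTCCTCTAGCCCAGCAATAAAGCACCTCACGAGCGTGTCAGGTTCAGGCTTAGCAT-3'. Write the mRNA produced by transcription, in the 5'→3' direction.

RNA polymerase reads the template 3'→5' and synthesizes mRNA 5'→3' by base-pairing (A→U, T→A, G↔C). The complement of the template is TGCAGGGCGAAAGGAGATCGGGTCGTTATTTCGTGGAGTGCTCGCACAGTCCAAGTCCGAATCGTA; antiparallel, so 5'→3' the coding strand is ATGCTAAGCCTGAACCTGACACGCTCGTGAGGTGCTTTATTGCTGGGCTAGAGGAAAGCGGGACGT. Replace T with U for the mRNA.

5′-AUGCUAAGCCUGAACCUGACACGCUCGUGAGGUGCUUUAUUGCUGGGCUAGAGGAAAGCGGGACGU-3′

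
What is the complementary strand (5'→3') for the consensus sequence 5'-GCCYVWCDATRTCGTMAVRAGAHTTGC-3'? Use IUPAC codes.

5′-GCAADTCTYBTKACGAYATHGWBRGGC-3′

Standard pairs A↔T, G↔C; ambiguity codes pair R↔Y, M↔K, W↔W, D↔H, V↔B. Complement (CGGRBWGHTAYAGCAKTBYTCTDAACG), then reverse for 5'→3'.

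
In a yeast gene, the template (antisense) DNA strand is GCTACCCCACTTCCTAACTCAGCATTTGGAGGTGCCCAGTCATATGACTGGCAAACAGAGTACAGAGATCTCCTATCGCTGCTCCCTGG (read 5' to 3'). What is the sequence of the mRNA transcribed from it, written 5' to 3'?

RNA polymerase reads the template 3'→5' and synthesizes mRNA 5'→3' by base-pairing (A→U, T→A, G↔C). The complement of the template is CGATGGGGTGAAGGATTGAGTCGTAAACCTCCACGGGTCAGTATACTGACCGTTTGTCTCATGTCTCTAGAGGATAGCGACGAGGGACC; antiparallel, so 5'→3' the coding strand is CCAGGGAGCAGCGATAGGAGATCTCTGTACTCTGTTTGCCAGTCATATGACTGGGCACCTCCAAATGCTGAGTTAGGAAGTGGGGTAGC. Replace T with U for the mRNA.

5'-CCAGGGAGCAGCGAUAGGAGAUCUCUGUACUCUGUUUGCCAGUCAUAUGACUGGGCACCUCCAAAUGCUGAGUUAGGAAGUGGGGUAGC-3'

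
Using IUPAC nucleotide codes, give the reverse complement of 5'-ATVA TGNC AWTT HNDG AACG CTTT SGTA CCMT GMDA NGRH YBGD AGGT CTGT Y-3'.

5'-RACAGACCTHCVRDYCNTHKCAKGGTACSAAAGCGTTCHNDAAWTGNCATBAT-3'

Standard pairs A↔T, G↔C; ambiguity codes pair R↔Y, M↔K, W↔W, S↔S, B↔V, D↔H, N↔N. Complement (TABTACNGTWAADNHCTTGCGAAASCATGGKACKHTNCYDRVCHTCCAGACAR), then reverse for 5'→3'.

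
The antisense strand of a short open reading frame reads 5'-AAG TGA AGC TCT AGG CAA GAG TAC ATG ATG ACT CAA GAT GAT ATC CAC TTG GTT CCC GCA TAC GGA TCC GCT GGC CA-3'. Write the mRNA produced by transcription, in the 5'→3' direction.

5'-UGGCCAGCGGAUCCGUAUGCGGGAACCAAGUGGAUAUCAUCUUGAGUCAUCAUGUACUCUUGCCUAGAGCUUCACUU-3'

The mRNA has the sequence of the coding strand (reverse complement of the template) with T→U. Reverse complement of AAGTGAAGCTCTAGGCAAGAGTACATGATGACTCAAGATGATATCCACTTGGTTCCCGCATACGGATCCGCTGGCCA is TGGCCAGCGGATCCGTATGCGGGAACCAAGTGGATATCATCTTGAGTCATCATGTACTCTTGCCTAGAGCTTCACTT; then T→U.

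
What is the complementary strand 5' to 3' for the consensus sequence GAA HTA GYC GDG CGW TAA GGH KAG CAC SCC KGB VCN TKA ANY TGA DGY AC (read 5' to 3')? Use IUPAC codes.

Standard pairs A↔T, G↔C; ambiguity codes pair Y↔R, K↔M, W↔W, S↔S, B↔V, D↔H, N↔N. Complement (CTTDATCRGCHCGCWATTCCDMTCGTGSGGMCVBGNAMTTNRACTHCRTG), then reverse for 5'→3'.

5′-GTRCHTCARNTTMANGBVCMGGSGTGCTMDCCTTAWCGCHCGRCTADTTC-3′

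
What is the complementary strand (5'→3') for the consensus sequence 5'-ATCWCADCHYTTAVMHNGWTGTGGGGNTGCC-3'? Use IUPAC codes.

Standard pairs A↔T, G↔C; ambiguity codes pair Y↔R, M↔K, W↔W, D↔H, V↔B, N↔N. Complement (TAGWGTHGDRAATBKDNCWACACCCCNACGG), then reverse for 5'→3'.

5'-GGCANCCCCACAWCNDKBTAARDGHTGWGAT-3'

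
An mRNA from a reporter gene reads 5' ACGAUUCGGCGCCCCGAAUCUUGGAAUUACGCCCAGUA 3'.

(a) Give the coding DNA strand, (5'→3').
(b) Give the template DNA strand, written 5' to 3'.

(a) 5'-ACGATTCGGCGCCCCGAATCTTGGAATTACGCCCAGTA-3'
(b) 5′-TACTGGGCGTAATTCCAAGATTCGGGGCGCCGAATCGT-3′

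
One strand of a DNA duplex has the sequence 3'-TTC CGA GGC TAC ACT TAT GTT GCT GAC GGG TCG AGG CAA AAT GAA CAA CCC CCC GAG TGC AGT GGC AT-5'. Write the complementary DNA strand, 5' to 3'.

5′-AAGGCTCCGATGTGAATACAACGACTGCCCAGCTCCGTTTTACTTGTTGGGGGGCTCACGTCACCGTA-3′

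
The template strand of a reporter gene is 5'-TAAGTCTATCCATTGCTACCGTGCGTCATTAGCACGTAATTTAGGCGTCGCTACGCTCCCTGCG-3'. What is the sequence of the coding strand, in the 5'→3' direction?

The coding strand is complementary and antiparallel to the template: take the complement (A↔T, G↔C) and reverse.

5′-CGCAGGGAGCGTAGCGACGCCTAAATTACGTGCTAATGACGCACGGTAGCAATGGATAGACTTA-3′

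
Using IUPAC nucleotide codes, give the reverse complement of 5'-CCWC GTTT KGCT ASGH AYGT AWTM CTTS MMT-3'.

5'-AKKSAAGKAWTACRTDCSTAGCMAAACGWGG-3'

Standard pairs A↔T, G↔C; ambiguity codes pair Y↔R, M↔K, W↔W, S↔S, H↔D. Complement (GGWGCAAAMCGATSCDTRCATWAKGAASKKA), then reverse for 5'→3'.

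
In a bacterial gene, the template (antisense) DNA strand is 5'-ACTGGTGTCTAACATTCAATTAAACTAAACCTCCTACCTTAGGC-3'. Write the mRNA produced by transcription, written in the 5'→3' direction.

5′-GCCUAAGGUAGGAGGUUUAGUUUAAUUGAAUGUUAGACACCAGU-3′

The mRNA has the sequence of the coding strand (reverse complement of the template) with T→U. Reverse complement of ACTGGTGTCTAACATTCAATTAAACTAAACCTCCTACCTTAGGC is GCCTAAGGTAGGAGGTTTAGTTTAATTGAATGTTAGACACCAGT; then T→U.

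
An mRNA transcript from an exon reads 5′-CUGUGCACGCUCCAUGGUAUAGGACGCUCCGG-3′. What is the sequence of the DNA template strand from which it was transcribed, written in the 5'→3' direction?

5′-CCGGAGCGTCCTATACCATGGAGCGTGCACAG-3′

Replace U with T to get the coding DNA strand: CTGTGCACGCTCCATGGTATAGGACGCTCCGG. The template strand is its reverse complement (complement GACACGTGCGAGGTACCATATCCTGCGAGGCC, then reverse).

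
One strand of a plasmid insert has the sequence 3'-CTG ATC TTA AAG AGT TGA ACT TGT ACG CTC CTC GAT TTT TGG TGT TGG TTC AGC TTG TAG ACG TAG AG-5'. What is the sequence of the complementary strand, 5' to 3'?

The strand is given 3'→5', so its complement runs 5'→3' in the same left-to-right order: pair each base A↔T, G↔C.

5'-GACTAGAATTTCTCAACTTGAACATGCGAGGAGCTAAAAACCACAACCAAGTCGAACATCTGCATCTC-3'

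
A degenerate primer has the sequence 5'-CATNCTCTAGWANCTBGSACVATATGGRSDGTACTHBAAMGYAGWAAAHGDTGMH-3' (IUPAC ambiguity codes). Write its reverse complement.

5'-DKCAHCDTTTWCTRCKTTVDAGTACHSYCCATATBGTSCVAGNTWCTAGAGNATG-3'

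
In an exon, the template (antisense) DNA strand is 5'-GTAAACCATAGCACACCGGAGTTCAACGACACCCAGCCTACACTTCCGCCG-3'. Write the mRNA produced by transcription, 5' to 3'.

5'-CGGCGGAAGUGUAGGCUGGGUGUCGUUGAACUCCGGUGUGCUAUGGUUUAC-3'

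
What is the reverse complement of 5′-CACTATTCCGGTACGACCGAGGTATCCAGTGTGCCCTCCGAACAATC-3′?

5'-GATTGTTCGGAGGGCACACTGGATACCTCGGTCGTACCGGAATAGTG-3'

Complement each base (A↔T, G↔C): GTGATAAGGCCATGCTGGCTCCATAGGTCACACGGGAGGCTTGTTAG. Then reverse.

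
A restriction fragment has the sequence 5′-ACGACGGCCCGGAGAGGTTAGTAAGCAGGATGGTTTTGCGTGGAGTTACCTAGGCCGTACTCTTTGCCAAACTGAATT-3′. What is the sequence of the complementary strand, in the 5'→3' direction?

5'-AATTCAGTTTGGCAAAGAGTACGGCCTAGGTAACTCCACGCAAAACCATCCTGCTTACTAACCTCTCCGGGCCGTCGT-3'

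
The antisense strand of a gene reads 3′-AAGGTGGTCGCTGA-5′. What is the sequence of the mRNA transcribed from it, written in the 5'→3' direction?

Reading the template 3'→5' as shown, RNA polymerase pairs each base (A→U, T→A, G↔C) to build mRNA 5'→3' directly.

5'-UUCCACCAGCGACU-3'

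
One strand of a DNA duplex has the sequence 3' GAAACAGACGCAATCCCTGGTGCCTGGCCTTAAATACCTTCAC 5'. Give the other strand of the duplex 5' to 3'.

5'-CTTTGTCTGCGTTAGGGACCACGGACCGGAATTTATGGAAGTG-3'

The strand is given 3'→5', so its complement runs 5'→3' in the same left-to-right order: pair each base A↔T, G↔C.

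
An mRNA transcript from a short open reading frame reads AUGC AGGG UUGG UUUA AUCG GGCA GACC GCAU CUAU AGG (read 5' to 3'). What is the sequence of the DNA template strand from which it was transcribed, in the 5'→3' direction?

5'-CCTATAGATGCGGTCTGCCCGATTAAACCAACCCTGCAT-3'

Replace U with T to get the coding DNA strand: ATGCAGGGTTGGTTTAATCGGGCAGACCGCATCTATAGG. The template strand is its reverse complement (complement TACGTCCCAACCAAATTAGCCCGTCTGGCGTAGATATCC, then reverse).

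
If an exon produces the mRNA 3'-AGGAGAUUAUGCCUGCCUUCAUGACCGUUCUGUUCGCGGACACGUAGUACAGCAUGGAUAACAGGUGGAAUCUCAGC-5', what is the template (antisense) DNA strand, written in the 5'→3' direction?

Written 5'→3' the mRNA is CGACUCUAAGGUGGACAAUAGGUACGACAUGAUGCACAGGCGCUUGUCUUGCCAGUACUUCCGUCCGUAUUAGAGGA, so the coding DNA strand is CGACTCTAAGGTGGACAATAGGTACGACATGATGCACAGGCGCTTGTCTTGCCAGTACTTCCGTCCGTATTAGAGGA. The template is its reverse complement.

5'-TCCTCTAATACGGACGGAAGTACTGGCAAGACAAGCGCCTGTGCATCATGTCGTACCTATTGTCCACCTTAGAGTCG-3'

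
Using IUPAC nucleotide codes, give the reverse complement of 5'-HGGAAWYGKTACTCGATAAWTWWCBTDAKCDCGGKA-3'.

5′-TMCCGHGMTHAVGWWAWTTATCGAGTAMCRWTTCCD-3′

Standard pairs A↔T, G↔C; ambiguity codes pair Y↔R, K↔M, W↔W, B↔V, D↔H. Complement (DCCTTWRCMATGAGCTATTWAWWGVAHTMGHGCCMT), then reverse for 5'→3'.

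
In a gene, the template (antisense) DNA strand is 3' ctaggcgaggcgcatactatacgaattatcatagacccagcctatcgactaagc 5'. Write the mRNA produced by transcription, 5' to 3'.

5'-GAUCCGCUCCGCGUAUGAUAUGCUUAAUAGUAUCUGGGUCGGAUAGCUGAUUCG-3'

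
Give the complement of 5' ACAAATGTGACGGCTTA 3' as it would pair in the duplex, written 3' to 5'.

Base-pairing A↔T, G↔C gives the complement. The complementary strand is antiparallel, so paired with a 5'→3' strand it runs 3'→5'.

3'-TGTTTACACTGCCGAAT-5'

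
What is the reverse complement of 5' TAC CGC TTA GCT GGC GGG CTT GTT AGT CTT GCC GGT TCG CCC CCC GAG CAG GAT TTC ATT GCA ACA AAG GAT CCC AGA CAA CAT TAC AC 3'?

5′-GTGTAATGTTGTCTGGGATCCTTTGTTGCAATGAAATCCTGCTCGGGGGGCGAACCGGCAAGACTAACAAGCCCGCCAGCTAAGCGGTA-3′

Reading the sequence 3'→5' and pairing each base (A↔T, G↔C) gives the reverse complement directly.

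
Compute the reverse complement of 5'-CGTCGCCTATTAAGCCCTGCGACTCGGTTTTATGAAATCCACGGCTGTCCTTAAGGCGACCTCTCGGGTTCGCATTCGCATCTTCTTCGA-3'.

Complement each base (A↔T, G↔C): GCAGCGGATAATTCGGGACGCTGAGCCAAAATACTTTAGGTGCCGACAGGAATTCCGCTGGAGAGCCCAAGCGTAAGCGTAGAAGAAGCT. Then reverse.

5'-TCGAAGAAGATGCGAATGCGAACCCGAGAGGTCGCCTTAAGGACAGCCGTGGATTTCATAAAACCGAGTCGCAGGGCTTAATAGGCGACG-3'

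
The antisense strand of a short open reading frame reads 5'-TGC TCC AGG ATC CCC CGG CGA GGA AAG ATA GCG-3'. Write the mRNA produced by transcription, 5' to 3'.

5′-CGCUAUCUUUCCUCGCCGGGGGAUCCUGGAGCA-3′

RNA polymerase reads the template 3'→5' and synthesizes mRNA 5'→3' by base-pairing (A→U, T→A, G↔C). The complement of the template is ACGAGGTCCTAGGGGGCCGCTCCTTTCTATCGC; antiparallel, so 5'→3' the coding strand is CGCTATCTTTCCTCGCCGGGGGATCCTGGAGCA. Replace T with U for the mRNA.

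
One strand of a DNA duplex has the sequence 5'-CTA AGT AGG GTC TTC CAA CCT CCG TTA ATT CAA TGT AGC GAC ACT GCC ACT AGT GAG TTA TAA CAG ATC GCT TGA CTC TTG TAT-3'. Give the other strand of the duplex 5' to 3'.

The complement of CTAAGTAGGGTCTTCCAACCTCCGTTAATTCAATGTAGCGACACTGCCACTAGTGAGTTATAACAGATCGCTTGACTCTTGTAT is GATTCATCCCAGAAGGTTGGAGGCAATTAAGTTACATCGCTGTGACGGTGATCACTCAATATTGTCTAGCGAACTGAGAACATA (A↔T, G↔C). DNA strands are antiparallel, so the complementary strand runs 3'→5'; reversing gives the 5'→3' form.

5'-ATACAAGAGTCAAGCGATCTGTTATAACTCACTAGTGGCAGTGTCGCTACATTGAATTAACGGAGGTTGGAAGACCCTACTTAG-3'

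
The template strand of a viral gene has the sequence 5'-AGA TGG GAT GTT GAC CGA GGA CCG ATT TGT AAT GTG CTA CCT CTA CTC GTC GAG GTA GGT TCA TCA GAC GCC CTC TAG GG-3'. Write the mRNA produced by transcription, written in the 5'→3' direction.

5'-CCCUAGAGGGCGUCUGAUGAACCUACCUCGACGAGUAGAGGUAGCACAUUACAAAUCGGUCCUCGGUCAACAUCCCAUCU-3'

The mRNA has the sequence of the coding strand (reverse complement of the template) with T→U. Reverse complement of AGATGGGATGTTGACCGAGGACCGATTTGTAATGTGCTACCTCTACTCGTCGAGGTAGGTTCATCAGACGCCCTCTAGGG is CCCTAGAGGGCGTCTGATGAACCTACCTCGACGAGTAGAGGTAGCACATTACAAATCGGTCCTCGGTCAACATCCCATCT; then T→U.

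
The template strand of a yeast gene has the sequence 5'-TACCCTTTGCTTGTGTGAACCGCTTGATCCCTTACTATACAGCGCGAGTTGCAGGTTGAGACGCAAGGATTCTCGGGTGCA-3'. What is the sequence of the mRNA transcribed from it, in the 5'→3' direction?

5'-UGCACCCGAGAAUCCUUGCGUCUCAACCUGCAACUCGCGCUGUAUAGUAAGGGAUCAAGCGGUUCACACAAGCAAAGGGUA-3'

The mRNA has the sequence of the coding strand (reverse complement of the template) with T→U. Reverse complement of TACCCTTTGCTTGTGTGAACCGCTTGATCCCTTACTATACAGCGCGAGTTGCAGGTTGAGACGCAAGGATTCTCGGGTGCA is TGCACCCGAGAATCCTTGCGTCTCAACCTGCAACTCGCGCTGTATAGTAAGGGATCAAGCGGTTCACACAAGCAAAGGGTA; then T→U.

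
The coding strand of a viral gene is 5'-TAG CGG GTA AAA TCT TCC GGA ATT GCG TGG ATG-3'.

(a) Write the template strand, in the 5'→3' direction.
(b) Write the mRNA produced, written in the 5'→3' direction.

(a) 5'-CATCCACGCAATTCCGGAAGATTTTACCCGCTA-3'
(b) 5'-UAGCGGGUAAAAUCUUCCGGAAUUGCGUGGAUG-3'

(a) The template strand is the reverse complement of the coding strand: complement ATCGCCCATTTTAGAAGGCCTTAACGCACCTAC, then reverse.
(b) mRNA matches the coding strand with T→U.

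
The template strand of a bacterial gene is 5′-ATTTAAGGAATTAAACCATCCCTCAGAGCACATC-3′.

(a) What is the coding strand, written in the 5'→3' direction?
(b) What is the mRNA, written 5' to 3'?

(a) 5'-GATGTGCTCTGAGGGATGGTTTAATTCCTTAAAT-3'
(b) 5'-GAUGUGCUCUGAGGGAUGGUUUAAUUCCUUAAAU-3'

(a) The coding strand is the reverse complement of the template: complement TAAATTCCTTAATTTGGTAGGGAGTCTCGTGTAG, then reverse.
(b) mRNA has the coding-strand sequence with T→U.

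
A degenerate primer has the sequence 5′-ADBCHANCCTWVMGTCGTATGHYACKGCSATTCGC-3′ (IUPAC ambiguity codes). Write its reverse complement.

5'-GCGAATSGCMGTRDCATACGACKBWAGGNTDGVHT-3'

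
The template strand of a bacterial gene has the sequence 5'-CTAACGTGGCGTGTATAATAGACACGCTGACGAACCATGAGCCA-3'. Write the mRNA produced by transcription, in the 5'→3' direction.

RNA polymerase reads the template 3'→5' and synthesizes mRNA 5'→3' by base-pairing (A→U, T→A, G↔C). The complement of the template is GATTGCACCGCACATATTATCTGTGCGACTGCTTGGTACTCGGT; antiparallel, so 5'→3' the coding strand is TGGCTCATGGTTCGTCAGCGTGTCTATTATACACGCCACGTTAG. Replace T with U for the mRNA.

5'-UGGCUCAUGGUUCGUCAGCGUGUCUAUUAUACACGCCACGUUAG-3'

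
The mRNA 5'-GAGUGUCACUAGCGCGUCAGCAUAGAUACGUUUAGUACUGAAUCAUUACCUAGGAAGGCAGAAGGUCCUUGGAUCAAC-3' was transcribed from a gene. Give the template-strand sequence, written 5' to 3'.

5'-GTTGATCCAAGGACCTTCTGCCTTCCTAGGTAATGATTCAGTACTAAACGTATCTATGCTGACGCGCTAGTGACACTC-3'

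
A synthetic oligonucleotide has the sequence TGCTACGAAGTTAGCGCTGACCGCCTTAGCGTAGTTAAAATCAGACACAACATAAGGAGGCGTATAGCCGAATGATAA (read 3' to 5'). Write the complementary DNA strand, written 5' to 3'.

5′-ACGATGCTTCAATCGCGACTGGCGGAATCGCATCAATTTTAGTCTGTGTTGTATTCCTCCGCATATCGGCTTACTATT-3′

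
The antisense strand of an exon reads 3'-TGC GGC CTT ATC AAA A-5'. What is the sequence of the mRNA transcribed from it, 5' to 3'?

Reading the template 3'→5' as shown, RNA polymerase pairs each base (A→U, T→A, G↔C) to build mRNA 5'→3' directly.

5'-ACGCCGGAAUAGUUUU-3'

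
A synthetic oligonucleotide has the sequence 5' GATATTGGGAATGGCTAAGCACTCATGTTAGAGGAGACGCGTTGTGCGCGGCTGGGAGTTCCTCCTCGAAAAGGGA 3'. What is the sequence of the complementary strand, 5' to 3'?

The complement of GATATTGGGAATGGCTAAGCACTCATGTTAGAGGAGACGCGTTGTGCGCGGCTGGGAGTTCCTCCTCGAAAAGGGA is CTATAACCCTTACCGATTCGTGAGTACAATCTCCTCTGCGCAACACGCGCCGACCCTCAAGGAGGAGCTTTTCCCT (A↔T, G↔C). DNA strands are antiparallel, so the complementary strand runs 3'→5'; reversing gives the 5'→3' form.

5'-TCCCTTTTCGAGGAGGAACTCCCAGCCGCGCACAACGCGTCTCCTCTAACATGAGTGCTTAGCCATTCCCAATATC-3'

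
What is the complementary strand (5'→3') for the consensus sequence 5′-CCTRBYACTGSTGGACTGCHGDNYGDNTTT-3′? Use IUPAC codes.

Standard pairs A↔T, G↔C; ambiguity codes pair R↔Y, S↔S, B↔V, D↔H, N↔N. Complement (GGAYVRTGACSACCTGACGDCHNRCHNAAA), then reverse for 5'→3'.

5'-AAANHCRNHCDGCAGTCCASCAGTRVYAGG-3'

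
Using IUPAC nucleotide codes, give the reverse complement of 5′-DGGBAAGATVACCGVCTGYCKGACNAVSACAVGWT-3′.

Standard pairs A↔T, G↔C; ambiguity codes pair Y↔R, K↔M, W↔W, S↔S, B↔V, D↔H, N↔N. Complement (HCCVTTCTABTGGCBGACRGMCTGNTBSTGTBCWA), then reverse for 5'→3'.

5'-AWCBTGTSBTNGTCMGRCAGBCGGTBATCTTVCCH-3'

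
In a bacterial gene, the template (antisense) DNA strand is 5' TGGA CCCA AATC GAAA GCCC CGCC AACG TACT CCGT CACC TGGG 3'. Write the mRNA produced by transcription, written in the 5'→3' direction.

RNA polymerase reads the template 3'→5' and synthesizes mRNA 5'→3' by base-pairing (A→U, T→A, G↔C). The complement of the template is ACCTGGGTTTAGCTTTCGGGGCGGTTGCATGAGGCAGTGGACCC; antiparallel, so 5'→3' the coding strand is CCCAGGTGACGGAGTACGTTGGCGGGGCTTTCGATTTGGGTCCA. Replace T with U for the mRNA.

5'-CCCAGGUGACGGAGUACGUUGGCGGGGCUUUCGAUUUGGGUCCA-3'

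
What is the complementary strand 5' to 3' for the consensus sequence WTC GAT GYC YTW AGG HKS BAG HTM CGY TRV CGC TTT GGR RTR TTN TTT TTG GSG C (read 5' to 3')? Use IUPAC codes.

Standard pairs A↔T, G↔C; ambiguity codes pair R↔Y, M↔K, W↔W, S↔S, B↔V, H↔D, N↔N. Complement (WAGCTACRGRAWTCCDMSVTCDAKGCRAYBGCGAAACCYYAYAANAAAAACCSCG), then reverse for 5'→3'.

5'-GCSCCAAAAANAAYAYYCCAAAGCGBYARCGKADCTVSMDCCTWARGRCATCGAW-3'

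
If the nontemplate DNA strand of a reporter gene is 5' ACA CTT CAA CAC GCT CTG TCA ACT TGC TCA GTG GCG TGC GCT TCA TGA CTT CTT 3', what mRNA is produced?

5'-ACACUUCAACACGCUCUGUCAACUUGCUCAGUGGCGUGCGCUUCAUGACUUCUU-3'

mRNA has the coding-strand sequence with U in place of T.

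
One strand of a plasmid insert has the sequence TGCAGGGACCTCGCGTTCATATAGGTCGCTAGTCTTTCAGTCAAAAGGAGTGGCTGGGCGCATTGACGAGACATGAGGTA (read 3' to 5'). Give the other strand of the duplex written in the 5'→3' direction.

5′-ACGTCCCTGGAGCGCAAGTATATCCAGCGATCAGAAAGTCAGTTTTCCTCACCGACCCGCGTAACTGCTCTGTACTCCAT-3′

The strand is given 3'→5', so its complement runs 5'→3' in the same left-to-right order: pair each base A↔T, G↔C.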